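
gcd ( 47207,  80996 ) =1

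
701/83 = 701/83 = 8.45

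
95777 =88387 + 7390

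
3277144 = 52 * 63022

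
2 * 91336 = 182672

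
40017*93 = 3721581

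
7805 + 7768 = 15573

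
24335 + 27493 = 51828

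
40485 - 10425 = 30060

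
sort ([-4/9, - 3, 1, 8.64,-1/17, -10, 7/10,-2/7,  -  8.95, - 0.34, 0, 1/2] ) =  [ - 10, - 8.95, - 3, - 4/9, - 0.34,  -  2/7, - 1/17,0,1/2, 7/10,1,8.64]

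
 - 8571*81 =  - 694251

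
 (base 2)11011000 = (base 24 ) 90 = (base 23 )99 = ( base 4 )3120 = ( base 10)216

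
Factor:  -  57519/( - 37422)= 83/54= 2^( - 1)*3^(  -  3)*83^1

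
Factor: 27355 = 5^1*5471^1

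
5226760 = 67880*77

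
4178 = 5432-1254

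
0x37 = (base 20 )2f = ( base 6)131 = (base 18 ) 31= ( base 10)55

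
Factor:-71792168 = -2^3*7^1*29^1*44207^1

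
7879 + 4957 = 12836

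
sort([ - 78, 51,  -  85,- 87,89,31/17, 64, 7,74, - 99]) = [-99, - 87, - 85 , - 78,31/17,7,51, 64,74,  89 ] 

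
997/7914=997/7914 = 0.13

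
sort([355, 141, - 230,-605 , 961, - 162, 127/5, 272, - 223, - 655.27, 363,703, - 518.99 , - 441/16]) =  [-655.27, - 605,-518.99, - 230, - 223, - 162, - 441/16, 127/5, 141,272, 355, 363 , 703, 961]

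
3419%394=267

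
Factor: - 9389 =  - 41^1 *229^1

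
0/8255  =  0 = 0.00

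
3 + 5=8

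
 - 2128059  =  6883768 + - 9011827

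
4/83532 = 1/20883 = 0.00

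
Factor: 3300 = 2^2*3^1* 5^2*11^1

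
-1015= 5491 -6506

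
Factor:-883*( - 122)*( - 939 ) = -101154714 = - 2^1*3^1* 61^1 *313^1*883^1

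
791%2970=791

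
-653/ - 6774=653/6774 = 0.10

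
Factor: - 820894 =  - 2^1 * 179^1 * 2293^1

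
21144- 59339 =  - 38195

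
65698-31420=34278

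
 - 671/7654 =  - 671/7654 = - 0.09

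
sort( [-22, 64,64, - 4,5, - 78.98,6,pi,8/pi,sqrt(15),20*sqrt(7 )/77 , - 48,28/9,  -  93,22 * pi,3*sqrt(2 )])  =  [ - 93,- 78.98, - 48, - 22,-4,20*sqrt(7) /77, 8/pi,28/9,  pi,sqrt ( 15), 3*sqrt(2), 5,  6,64 , 64, 22 * pi]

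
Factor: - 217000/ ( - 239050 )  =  2^2*5^1*31^1*683^( - 1 )  =  620/683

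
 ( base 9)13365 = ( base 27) CB5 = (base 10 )9050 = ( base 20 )12ca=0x235A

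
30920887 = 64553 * 479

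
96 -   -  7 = 103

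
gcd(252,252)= 252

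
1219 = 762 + 457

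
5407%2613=181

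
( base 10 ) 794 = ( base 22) 1e2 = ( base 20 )1JE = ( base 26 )14e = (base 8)1432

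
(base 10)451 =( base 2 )111000011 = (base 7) 1213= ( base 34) d9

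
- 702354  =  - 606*1159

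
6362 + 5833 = 12195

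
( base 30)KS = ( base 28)MC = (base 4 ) 21310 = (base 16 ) 274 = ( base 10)628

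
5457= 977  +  4480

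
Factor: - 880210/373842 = -445/189 = - 3^( - 3 )*5^1 * 7^( - 1)*89^1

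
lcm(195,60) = 780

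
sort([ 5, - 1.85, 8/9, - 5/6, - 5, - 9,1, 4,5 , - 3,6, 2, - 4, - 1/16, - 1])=[ - 9, - 5, - 4, - 3, - 1.85, - 1, - 5/6 , - 1/16, 8/9, 1, 2, 4,5, 5,6]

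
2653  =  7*379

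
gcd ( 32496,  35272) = 8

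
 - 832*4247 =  - 3533504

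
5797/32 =5797/32 = 181.16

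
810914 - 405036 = 405878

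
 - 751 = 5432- 6183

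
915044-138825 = 776219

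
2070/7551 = 230/839 = 0.27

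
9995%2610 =2165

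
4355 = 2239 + 2116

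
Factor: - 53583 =  -  3^1*53^1*337^1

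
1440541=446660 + 993881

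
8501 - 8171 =330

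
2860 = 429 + 2431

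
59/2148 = 59/2148 = 0.03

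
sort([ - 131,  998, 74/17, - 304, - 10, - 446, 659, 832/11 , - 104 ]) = [ - 446, - 304, - 131, - 104, - 10,  74/17, 832/11, 659, 998]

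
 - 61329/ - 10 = 6132 + 9/10 =6132.90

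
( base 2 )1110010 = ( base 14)82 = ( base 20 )5e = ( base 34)3C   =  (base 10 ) 114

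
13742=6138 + 7604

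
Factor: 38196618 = 2^1*3^1*47^1*135449^1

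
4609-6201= - 1592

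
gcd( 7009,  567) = 1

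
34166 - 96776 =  - 62610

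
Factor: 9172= 2^2*2293^1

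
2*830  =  1660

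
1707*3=5121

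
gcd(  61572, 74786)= 2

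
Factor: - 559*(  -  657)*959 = 3^2 * 7^1*13^1*43^1*73^1*  137^1= 352205217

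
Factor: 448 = 2^6*7^1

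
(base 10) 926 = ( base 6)4142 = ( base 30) 10Q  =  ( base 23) 1h6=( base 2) 1110011110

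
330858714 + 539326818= 870185532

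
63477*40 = 2539080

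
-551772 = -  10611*52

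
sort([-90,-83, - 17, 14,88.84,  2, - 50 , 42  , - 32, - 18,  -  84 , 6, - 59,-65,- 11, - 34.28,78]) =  [- 90,  -  84,  -  83 ,  -  65, -59 , - 50 ,  -  34.28,  -  32,  -  18, - 17,- 11, 2,6, 14, 42, 78, 88.84 ] 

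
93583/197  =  475 + 8/197=475.04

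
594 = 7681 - 7087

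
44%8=4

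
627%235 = 157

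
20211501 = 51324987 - 31113486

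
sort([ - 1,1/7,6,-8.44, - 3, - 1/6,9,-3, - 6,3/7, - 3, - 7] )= [ - 8.44,-7 , - 6, - 3, - 3, - 3, - 1, - 1/6, 1/7,3/7,6,9 ] 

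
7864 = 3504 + 4360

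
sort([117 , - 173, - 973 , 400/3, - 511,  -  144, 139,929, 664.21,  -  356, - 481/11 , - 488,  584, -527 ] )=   [- 973, - 527, - 511, - 488, - 356 ,- 173 , - 144, -481/11, 117,400/3,139,  584 , 664.21, 929 ] 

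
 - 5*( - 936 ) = 4680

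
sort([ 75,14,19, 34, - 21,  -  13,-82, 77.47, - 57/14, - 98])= [ - 98,  -  82,- 21, - 13,  -  57/14, 14, 19, 34, 75, 77.47 ] 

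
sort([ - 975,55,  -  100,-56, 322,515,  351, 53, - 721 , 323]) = [ - 975, - 721, - 100, - 56, 53, 55, 322,323,  351, 515]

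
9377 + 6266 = 15643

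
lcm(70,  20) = 140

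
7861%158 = 119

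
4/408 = 1/102= 0.01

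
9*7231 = 65079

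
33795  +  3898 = 37693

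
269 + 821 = 1090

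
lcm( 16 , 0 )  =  0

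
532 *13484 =7173488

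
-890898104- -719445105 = -171452999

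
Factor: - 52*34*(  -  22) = 2^4 * 11^1*13^1*17^1 = 38896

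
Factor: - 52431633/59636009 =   -  3^2*31^1*187927^1*59636009^ (-1 ) 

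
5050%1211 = 206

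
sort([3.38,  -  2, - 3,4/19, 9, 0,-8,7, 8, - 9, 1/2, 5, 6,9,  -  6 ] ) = [ - 9, - 8, - 6, - 3, - 2,0, 4/19,1/2, 3.38, 5,6, 7, 8,9, 9]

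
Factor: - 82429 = -31^1*2659^1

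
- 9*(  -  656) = 5904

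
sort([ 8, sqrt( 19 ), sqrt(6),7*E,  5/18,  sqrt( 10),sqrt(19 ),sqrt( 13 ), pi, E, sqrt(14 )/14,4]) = [sqrt( 14 ) /14, 5/18  ,  sqrt (6 ),  E,pi, sqrt(10),  sqrt( 13 ),  4,sqrt(19), sqrt( 19),8, 7*E ]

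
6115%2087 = 1941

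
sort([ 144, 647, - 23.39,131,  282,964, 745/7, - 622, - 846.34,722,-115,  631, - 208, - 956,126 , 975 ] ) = [-956, - 846.34, - 622, - 208, - 115,-23.39, 745/7, 126 , 131,144,282,631, 647,722, 964 , 975]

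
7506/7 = 1072 + 2/7 = 1072.29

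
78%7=1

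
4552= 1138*4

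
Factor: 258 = 2^1 *3^1*43^1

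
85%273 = 85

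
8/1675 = 8/1675  =  0.00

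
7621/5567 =1 + 2054/5567 = 1.37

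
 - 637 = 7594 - 8231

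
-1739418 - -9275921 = 7536503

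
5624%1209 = 788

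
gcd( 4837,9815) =1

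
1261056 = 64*19704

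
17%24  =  17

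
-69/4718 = -1 + 4649/4718 = - 0.01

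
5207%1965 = 1277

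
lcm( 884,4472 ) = 76024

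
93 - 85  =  8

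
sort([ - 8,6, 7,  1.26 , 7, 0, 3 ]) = [ - 8,0, 1.26, 3, 6,7,7 ]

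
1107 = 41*27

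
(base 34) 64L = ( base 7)26452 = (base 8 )15665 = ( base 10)7093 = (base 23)D99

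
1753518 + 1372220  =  3125738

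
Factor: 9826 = 2^1* 17^3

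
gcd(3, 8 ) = 1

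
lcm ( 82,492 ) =492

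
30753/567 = 54 + 5/21 =54.24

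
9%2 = 1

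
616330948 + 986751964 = 1603082912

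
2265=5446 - 3181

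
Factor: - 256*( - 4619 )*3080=2^11*5^1 * 7^1 *11^1*31^1 * 149^1 = 3641989120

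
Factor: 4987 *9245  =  5^1*43^2*4987^1 = 46104815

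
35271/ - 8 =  - 35271/8 = - 4408.88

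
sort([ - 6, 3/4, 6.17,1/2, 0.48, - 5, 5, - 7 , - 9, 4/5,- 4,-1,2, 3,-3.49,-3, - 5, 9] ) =[ - 9, - 7, - 6, - 5, - 5, - 4,- 3.49,  -  3,-1, 0.48,1/2,3/4, 4/5,  2,  3, 5, 6.17,  9 ]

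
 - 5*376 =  - 1880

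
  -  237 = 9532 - 9769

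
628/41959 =628/41959 = 0.01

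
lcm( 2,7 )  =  14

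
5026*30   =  150780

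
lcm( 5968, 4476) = 17904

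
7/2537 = 7/2537 = 0.00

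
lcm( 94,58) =2726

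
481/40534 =37/3118= 0.01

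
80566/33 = 2441 + 13/33 = 2441.39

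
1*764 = 764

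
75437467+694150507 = 769587974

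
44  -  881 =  - 837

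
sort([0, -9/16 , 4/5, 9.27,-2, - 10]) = [ - 10, -2, - 9/16, 0, 4/5, 9.27]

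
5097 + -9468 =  - 4371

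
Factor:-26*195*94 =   -  476580 = -2^2*3^1*5^1*13^2*47^1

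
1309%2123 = 1309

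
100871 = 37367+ 63504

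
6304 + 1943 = 8247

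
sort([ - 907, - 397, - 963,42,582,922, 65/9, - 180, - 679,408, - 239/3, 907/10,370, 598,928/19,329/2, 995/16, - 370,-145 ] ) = [ - 963, - 907  , - 679, - 397 , - 370,-180 , - 145, - 239/3,65/9,42, 928/19,995/16,907/10,329/2,370,408 , 582 , 598, 922]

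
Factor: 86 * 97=2^1 * 43^1 * 97^1 = 8342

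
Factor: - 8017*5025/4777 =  - 3^1 * 5^2 * 17^ (-1) * 67^1*281^ ( - 1)*8017^1 =- 40285425/4777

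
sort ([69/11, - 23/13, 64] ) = [ - 23/13,  69/11,64 ]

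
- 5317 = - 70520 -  - 65203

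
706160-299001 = 407159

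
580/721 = 580/721= 0.80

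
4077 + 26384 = 30461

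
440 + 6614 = 7054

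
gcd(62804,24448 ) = 4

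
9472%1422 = 940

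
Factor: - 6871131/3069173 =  - 3^2 * 101^1*7559^1*3069173^(  -  1)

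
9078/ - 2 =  - 4539 + 0/1 = - 4539.00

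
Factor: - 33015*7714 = -2^1*3^1 * 5^1  *7^1*19^1*29^1 * 31^1*71^1 = - 254677710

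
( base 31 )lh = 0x29C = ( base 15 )2E8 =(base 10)668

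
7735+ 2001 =9736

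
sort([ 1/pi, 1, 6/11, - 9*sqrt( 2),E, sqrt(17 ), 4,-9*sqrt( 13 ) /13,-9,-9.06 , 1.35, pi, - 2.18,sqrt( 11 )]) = [ - 9*sqrt(2), - 9.06, - 9, - 9*sqrt( 13 ) /13, -2.18 , 1/pi, 6/11, 1, 1.35,E, pi,sqrt( 11), 4,sqrt( 17)]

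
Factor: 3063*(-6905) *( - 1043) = 22059465645=3^1*5^1*7^1*149^1*1021^1 * 1381^1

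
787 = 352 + 435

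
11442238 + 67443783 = 78886021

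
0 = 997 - 997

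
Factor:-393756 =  - 2^2*3^1*11^1*19^1*157^1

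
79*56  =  4424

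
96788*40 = 3871520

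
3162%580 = 262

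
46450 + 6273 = 52723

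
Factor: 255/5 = 3^1*17^1 = 51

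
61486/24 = 2561 + 11/12 = 2561.92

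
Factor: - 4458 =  - 2^1 * 3^1* 743^1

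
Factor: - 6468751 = -47^1 *137633^1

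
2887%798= 493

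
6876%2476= 1924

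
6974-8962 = -1988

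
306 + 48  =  354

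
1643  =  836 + 807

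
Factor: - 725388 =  - 2^2 *3^1*60449^1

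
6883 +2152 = 9035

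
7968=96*83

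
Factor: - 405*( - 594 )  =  2^1*3^7*5^1*11^1 = 240570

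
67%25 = 17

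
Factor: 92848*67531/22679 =2^4*7^1*829^1*22679^( -1)* 67531^1=6270118288/22679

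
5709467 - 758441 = 4951026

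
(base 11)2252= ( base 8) 5621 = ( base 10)2961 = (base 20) 781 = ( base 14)1117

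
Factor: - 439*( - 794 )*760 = 2^4*5^1*19^1 * 397^1 * 439^1 = 264910160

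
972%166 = 142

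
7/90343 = 7/90343 = 0.00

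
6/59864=3/29932 =0.00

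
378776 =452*838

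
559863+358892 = 918755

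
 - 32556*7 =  - 227892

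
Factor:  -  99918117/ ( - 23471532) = 2^(-2)*7^( -1 )*13^1*79^ (  -  1)*131^(-1 )*94889^1= 1233557/289772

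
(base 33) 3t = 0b10000000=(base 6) 332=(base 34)3q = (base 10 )128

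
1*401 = 401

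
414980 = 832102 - 417122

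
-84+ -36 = - 120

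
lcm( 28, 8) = 56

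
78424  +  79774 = 158198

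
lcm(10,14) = 70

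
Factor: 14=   2^1*7^1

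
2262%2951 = 2262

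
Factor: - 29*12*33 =-11484= -2^2*3^2*11^1*29^1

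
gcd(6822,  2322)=18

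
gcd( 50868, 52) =4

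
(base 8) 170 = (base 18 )6C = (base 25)4K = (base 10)120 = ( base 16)78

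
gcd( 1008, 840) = 168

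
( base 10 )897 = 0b1110000001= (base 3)1020020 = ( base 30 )TR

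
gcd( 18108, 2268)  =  36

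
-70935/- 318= 23645/106 =223.07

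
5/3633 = 5/3633 = 0.00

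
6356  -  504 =5852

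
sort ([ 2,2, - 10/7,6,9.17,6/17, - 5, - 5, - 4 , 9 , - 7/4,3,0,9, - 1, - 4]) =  [ - 5  , - 5, - 4, - 4 , - 7/4, - 10/7,  -  1, 0,6/17 , 2,2, 3,6, 9,  9,9.17] 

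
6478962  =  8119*798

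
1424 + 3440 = 4864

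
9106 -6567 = 2539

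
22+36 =58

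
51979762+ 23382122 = 75361884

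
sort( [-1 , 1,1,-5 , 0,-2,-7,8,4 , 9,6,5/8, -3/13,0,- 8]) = [ -8, - 7,-5 , - 2,-1,-3/13, 0,  0, 5/8 , 1,  1, 4, 6, 8, 9 ] 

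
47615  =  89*535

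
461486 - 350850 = 110636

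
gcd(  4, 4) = 4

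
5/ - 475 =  - 1/95 = - 0.01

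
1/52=1/52 = 0.02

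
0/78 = 0  =  0.00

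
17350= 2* 8675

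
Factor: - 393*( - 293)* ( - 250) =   -  2^1*3^1*5^3*131^1*293^1 = - 28787250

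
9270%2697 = 1179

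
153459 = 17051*9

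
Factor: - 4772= - 2^2*1193^1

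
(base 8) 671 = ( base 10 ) 441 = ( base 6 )2013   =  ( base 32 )DP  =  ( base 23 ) j4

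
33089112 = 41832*791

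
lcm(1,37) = 37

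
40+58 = 98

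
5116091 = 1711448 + 3404643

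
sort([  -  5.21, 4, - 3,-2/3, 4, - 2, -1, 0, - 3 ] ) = [ - 5.21, - 3, - 3, - 2, - 1, - 2/3, 0, 4, 4 ] 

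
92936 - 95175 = - 2239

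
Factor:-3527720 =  - 2^3*5^1*7^1*43^1*293^1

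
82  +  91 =173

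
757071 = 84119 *9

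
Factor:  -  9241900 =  -2^2*5^2*92419^1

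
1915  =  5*383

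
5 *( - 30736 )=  - 153680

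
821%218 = 167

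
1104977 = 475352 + 629625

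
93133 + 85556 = 178689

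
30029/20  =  30029/20 = 1501.45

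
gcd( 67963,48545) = 9709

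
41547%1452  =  891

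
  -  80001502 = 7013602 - 87015104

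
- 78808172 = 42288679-121096851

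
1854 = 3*618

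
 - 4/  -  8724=1/2181 = 0.00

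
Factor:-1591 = -37^1 * 43^1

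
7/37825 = 7/37825=0.00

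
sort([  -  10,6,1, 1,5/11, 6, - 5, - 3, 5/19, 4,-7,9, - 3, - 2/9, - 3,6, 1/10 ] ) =[ - 10,  -  7,-5, - 3, - 3, - 3,- 2/9, 1/10, 5/19,5/11, 1, 1, 4, 6, 6,6,9] 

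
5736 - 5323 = 413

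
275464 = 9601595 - 9326131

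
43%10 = 3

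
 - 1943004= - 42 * 46262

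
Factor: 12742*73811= 2^1*23^1*31^1*277^1*2381^1=940499762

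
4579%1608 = 1363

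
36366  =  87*418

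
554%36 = 14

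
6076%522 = 334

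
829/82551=829/82551 =0.01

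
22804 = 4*5701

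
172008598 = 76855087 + 95153511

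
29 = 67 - 38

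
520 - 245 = 275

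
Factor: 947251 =281^1*3371^1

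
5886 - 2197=3689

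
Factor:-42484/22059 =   -  2^2*3^( - 3 )*13^1 = -52/27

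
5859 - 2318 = 3541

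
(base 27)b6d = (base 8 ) 20002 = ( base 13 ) 3964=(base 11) 617A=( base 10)8194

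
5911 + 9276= 15187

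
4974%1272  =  1158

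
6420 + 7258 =13678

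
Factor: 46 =2^1*23^1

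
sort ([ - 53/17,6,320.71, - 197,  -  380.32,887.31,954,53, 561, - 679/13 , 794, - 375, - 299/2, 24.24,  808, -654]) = [ - 654 , - 380.32, - 375,-197 , - 299/2, - 679/13, - 53/17,6, 24.24, 53,320.71, 561,794,808, 887.31,  954]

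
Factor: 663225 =3^1*5^2* 37^1 *239^1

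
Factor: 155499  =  3^1*17^1*3049^1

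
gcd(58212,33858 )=594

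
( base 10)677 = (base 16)2a5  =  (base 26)101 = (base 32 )L5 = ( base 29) na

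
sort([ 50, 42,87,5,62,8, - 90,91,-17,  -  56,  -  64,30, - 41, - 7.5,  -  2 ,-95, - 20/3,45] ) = [ - 95, - 90, - 64, - 56, - 41, - 17, - 7.5, - 20/3, - 2,5,8,30,  42,45,50 , 62,87,  91 ]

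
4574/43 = 4574/43  =  106.37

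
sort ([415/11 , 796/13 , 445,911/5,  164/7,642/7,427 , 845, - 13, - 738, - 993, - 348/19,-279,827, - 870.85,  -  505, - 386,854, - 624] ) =[ - 993, - 870.85, - 738, -624, - 505,  -  386, - 279, - 348/19, - 13,164/7,415/11,796/13 , 642/7,911/5,427,445,827, 845, 854]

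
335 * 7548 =2528580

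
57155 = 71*805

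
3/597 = 1/199  =  0.01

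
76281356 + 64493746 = 140775102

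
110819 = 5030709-4919890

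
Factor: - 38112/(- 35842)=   19056/17921= 2^4 * 3^1*397^1 *17921^ ( - 1 ) 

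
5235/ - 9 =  - 582 + 1/3 = - 581.67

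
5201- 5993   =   -792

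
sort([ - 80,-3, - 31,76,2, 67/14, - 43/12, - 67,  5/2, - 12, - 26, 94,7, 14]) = [ - 80, - 67, - 31, - 26, - 12, - 43/12, - 3,2,5/2,67/14 , 7 , 14, 76, 94 ]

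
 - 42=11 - 53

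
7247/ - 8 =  - 906 + 1/8 = - 905.88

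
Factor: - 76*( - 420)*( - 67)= -2138640 = - 2^4*3^1 * 5^1 * 7^1 * 19^1 * 67^1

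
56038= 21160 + 34878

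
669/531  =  1 + 46/177 =1.26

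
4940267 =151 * 32717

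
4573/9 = 4573/9=508.11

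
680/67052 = 170/16763 = 0.01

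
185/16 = 11 + 9/16  =  11.56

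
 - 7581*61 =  - 462441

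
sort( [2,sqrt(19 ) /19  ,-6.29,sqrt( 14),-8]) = [ - 8, - 6.29, sqrt( 19 ) /19,  2,  sqrt(14)] 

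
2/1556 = 1/778  =  0.00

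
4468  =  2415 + 2053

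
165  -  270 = - 105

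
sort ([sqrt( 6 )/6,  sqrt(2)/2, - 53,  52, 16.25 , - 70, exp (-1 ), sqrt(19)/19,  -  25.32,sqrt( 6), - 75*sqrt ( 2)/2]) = [ -70, - 75*sqrt(2)/2, - 53,-25.32, sqrt(19 ) /19, exp(-1 ),sqrt ( 6) /6,sqrt( 2 )/2, sqrt ( 6),  16.25,52] 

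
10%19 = 10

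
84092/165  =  84092/165 = 509.65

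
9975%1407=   126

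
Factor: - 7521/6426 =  - 2^(- 1 )*3^ ( - 2 ) *7^( - 1 ) * 17^( - 1) * 23^1*109^1=- 2507/2142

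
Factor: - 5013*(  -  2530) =2^1*3^2*5^1*11^1*23^1*557^1 = 12682890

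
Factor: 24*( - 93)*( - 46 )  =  102672 = 2^4 * 3^2  *23^1*31^1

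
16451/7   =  16451/7= 2350.14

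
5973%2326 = 1321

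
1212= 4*303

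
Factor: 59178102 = 2^1*3^1*9863017^1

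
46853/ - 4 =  - 46853/4 = - 11713.25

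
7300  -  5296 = 2004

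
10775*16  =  172400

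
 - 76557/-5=76557/5 = 15311.40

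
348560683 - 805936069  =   - 457375386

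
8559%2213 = 1920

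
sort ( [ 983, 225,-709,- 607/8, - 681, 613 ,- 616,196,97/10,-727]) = [-727, - 709, - 681 , - 616, - 607/8,97/10,196, 225,613,983 ] 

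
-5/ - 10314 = 5/10314 = 0.00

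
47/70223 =47/70223= 0.00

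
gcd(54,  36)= 18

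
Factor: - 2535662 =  - 2^1 * 1267831^1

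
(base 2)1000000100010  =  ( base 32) 412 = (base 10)4130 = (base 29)4qc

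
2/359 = 2/359 = 0.01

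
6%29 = 6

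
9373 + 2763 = 12136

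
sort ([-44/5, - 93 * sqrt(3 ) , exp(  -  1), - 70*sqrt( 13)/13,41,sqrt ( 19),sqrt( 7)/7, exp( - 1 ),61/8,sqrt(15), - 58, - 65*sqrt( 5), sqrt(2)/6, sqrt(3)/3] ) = [  -  93*sqrt(3) , - 65*sqrt(5), - 58, - 70*sqrt(13)/13, - 44/5,sqrt( 2)/6,  exp( - 1 ), exp (-1),sqrt (7 ) /7,sqrt( 3)/3,sqrt(15 ),sqrt( 19),61/8 , 41]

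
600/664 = 75/83  =  0.90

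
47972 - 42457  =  5515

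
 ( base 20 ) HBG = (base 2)1101101111100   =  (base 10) 7036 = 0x1B7C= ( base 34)62W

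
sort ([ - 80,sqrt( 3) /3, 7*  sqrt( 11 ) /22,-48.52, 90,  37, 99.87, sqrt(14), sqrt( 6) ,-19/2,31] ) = [ - 80, - 48.52, - 19/2 , sqrt( 3) /3,7*sqrt(11)/22,sqrt(6),sqrt( 14 ),31, 37 , 90,99.87 ]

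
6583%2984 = 615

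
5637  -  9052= -3415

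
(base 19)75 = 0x8a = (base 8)212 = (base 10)138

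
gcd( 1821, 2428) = 607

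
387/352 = 1 + 35/352 = 1.10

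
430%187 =56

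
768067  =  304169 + 463898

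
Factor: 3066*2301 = 7054866 = 2^1*3^2*7^1*13^1*59^1*73^1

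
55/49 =55/49 = 1.12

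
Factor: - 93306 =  - 2^1 * 3^1 * 15551^1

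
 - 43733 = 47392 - 91125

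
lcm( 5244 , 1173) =89148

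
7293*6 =43758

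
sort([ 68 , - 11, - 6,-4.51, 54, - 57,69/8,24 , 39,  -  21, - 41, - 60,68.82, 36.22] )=[ -60,- 57, - 41, - 21, - 11, - 6,- 4.51, 69/8, 24, 36.22, 39, 54, 68, 68.82] 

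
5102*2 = 10204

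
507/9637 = 507/9637 = 0.05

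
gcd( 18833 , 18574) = 37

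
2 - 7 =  - 5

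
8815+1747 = 10562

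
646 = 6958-6312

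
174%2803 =174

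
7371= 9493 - 2122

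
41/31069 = 41/31069 = 0.00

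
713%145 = 133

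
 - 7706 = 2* ( - 3853)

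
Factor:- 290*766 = -222140 = - 2^2 * 5^1 * 29^1*383^1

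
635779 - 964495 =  - 328716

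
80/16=5 = 5.00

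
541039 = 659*821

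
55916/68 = 13979/17 = 822.29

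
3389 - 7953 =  - 4564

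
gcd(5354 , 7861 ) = 1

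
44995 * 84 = 3779580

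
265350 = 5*53070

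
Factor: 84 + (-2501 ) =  - 2417^1 = - 2417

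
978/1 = 978 =978.00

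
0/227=0 =0.00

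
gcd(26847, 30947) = 1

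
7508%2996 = 1516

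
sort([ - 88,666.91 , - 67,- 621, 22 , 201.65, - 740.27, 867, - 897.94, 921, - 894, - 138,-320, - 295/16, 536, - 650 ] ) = [ - 897.94,-894, - 740.27, - 650 , - 621, - 320, -138, -88, - 67, - 295/16, 22 , 201.65,536, 666.91, 867,921]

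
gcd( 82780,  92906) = 2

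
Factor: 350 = 2^1 * 5^2*7^1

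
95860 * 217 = 20801620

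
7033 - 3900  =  3133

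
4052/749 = 5 + 307/749= 5.41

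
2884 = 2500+384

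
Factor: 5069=37^1* 137^1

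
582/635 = 582/635 = 0.92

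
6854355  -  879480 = 5974875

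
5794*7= 40558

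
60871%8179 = 3618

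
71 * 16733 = 1188043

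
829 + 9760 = 10589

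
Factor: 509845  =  5^1*7^2 * 2081^1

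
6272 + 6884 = 13156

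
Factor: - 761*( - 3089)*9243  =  3^2*13^1*79^1*761^1* 3089^1 = 21727788147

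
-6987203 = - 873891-6113312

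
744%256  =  232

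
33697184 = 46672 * 722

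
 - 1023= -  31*33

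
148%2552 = 148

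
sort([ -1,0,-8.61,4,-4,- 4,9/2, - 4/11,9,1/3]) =[ - 8.61, - 4, - 4,-1, - 4/11, 0,1/3,  4, 9/2,  9]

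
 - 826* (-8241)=6807066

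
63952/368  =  173  +  18/23= 173.78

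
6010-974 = 5036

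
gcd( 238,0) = 238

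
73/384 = 73/384 = 0.19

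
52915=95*557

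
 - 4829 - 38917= - 43746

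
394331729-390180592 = 4151137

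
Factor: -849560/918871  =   - 2^3*5^1*31^( - 1)*67^1*317^1*29641^( - 1)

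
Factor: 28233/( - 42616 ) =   -  2^ ( - 3)*3^2*7^( - 1 )*761^( - 1)*3137^1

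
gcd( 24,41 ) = 1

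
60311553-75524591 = - 15213038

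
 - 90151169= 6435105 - 96586274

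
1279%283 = 147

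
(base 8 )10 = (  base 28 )8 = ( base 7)11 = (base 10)8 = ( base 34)8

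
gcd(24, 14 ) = 2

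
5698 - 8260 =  - 2562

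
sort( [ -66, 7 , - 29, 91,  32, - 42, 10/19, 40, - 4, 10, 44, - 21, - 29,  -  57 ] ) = [ - 66,  -  57,- 42, - 29,- 29,- 21,-4, 10/19, 7,10,32, 40, 44,91 ]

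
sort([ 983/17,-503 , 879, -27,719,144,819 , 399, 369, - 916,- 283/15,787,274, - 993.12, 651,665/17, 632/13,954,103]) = [ -993.12, - 916, -503 , - 27,  -  283/15,665/17,  632/13,983/17, 103, 144, 274,369,  399,651,  719, 787 , 819, 879,954]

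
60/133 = 60/133= 0.45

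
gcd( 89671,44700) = 1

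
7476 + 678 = 8154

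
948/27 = 35+1/9 = 35.11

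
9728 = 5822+3906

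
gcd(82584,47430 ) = 558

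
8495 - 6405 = 2090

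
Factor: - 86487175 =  - 5^2*3459487^1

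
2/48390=1/24195= 0.00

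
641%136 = 97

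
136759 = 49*2791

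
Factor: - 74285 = -5^1 * 83^1*179^1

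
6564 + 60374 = 66938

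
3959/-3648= -3959/3648  =  -  1.09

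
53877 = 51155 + 2722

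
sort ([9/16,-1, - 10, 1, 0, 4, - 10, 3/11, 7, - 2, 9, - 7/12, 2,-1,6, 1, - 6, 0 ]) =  [-10,  -  10, - 6, - 2, - 1, - 1 , - 7/12,0, 0, 3/11,9/16, 1, 1,2,4 , 6,7,9]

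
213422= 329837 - 116415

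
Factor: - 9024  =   - 2^6 * 3^1*47^1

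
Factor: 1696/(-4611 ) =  - 32/87 = - 2^5*3^(-1 )*29^( - 1 ) 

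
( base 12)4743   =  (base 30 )8pl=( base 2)1111100100011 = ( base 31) 894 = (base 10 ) 7971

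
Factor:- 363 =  - 3^1*11^2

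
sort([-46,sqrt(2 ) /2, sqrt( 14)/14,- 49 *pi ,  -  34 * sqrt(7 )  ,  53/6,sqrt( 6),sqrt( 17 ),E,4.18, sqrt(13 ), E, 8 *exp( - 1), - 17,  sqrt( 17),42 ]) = [-49*pi,  -  34*sqrt( 7),  -  46,-17, sqrt( 14 )/14, sqrt( 2)/2, sqrt( 6),E, E,  8*exp( - 1 ), sqrt( 13 ), sqrt( 17), sqrt( 17), 4.18, 53/6, 42 ]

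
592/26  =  22 + 10/13 =22.77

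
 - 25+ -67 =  - 92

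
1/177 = 1/177 = 0.01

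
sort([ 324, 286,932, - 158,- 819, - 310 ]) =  [-819, - 310, - 158, 286,324, 932 ] 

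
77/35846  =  77/35846 = 0.00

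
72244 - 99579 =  - 27335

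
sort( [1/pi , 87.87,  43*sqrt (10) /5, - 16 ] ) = [ - 16, 1/pi , 43*sqrt (10 ) /5,87.87]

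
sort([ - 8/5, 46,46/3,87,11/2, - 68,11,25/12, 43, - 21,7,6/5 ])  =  [ - 68, - 21, - 8/5,6/5,25/12,  11/2,7,11,46/3,43,46,87 ]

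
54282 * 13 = 705666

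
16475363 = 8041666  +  8433697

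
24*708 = 16992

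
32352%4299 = 2259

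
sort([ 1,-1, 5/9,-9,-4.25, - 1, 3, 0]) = [-9,-4.25,  -  1, - 1, 0,5/9,1,3] 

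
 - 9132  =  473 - 9605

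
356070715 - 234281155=121789560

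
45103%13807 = 3682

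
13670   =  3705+9965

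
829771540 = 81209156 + 748562384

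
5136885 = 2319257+2817628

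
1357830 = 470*2889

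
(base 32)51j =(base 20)CIB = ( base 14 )1c55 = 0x1433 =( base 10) 5171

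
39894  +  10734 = 50628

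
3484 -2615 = 869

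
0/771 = 0= 0.00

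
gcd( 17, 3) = 1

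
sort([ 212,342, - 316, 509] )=[ - 316,212, 342,509]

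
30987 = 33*939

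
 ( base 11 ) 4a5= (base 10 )599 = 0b1001010111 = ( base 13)371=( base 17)214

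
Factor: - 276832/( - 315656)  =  2^2*11^( - 1 )*17^(-1 )  *  41^1 = 164/187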